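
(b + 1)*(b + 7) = b^2 + 8*b + 7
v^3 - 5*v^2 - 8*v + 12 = (v - 6)*(v - 1)*(v + 2)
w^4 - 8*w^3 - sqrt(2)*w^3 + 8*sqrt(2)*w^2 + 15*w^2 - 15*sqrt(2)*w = w*(w - 5)*(w - 3)*(w - sqrt(2))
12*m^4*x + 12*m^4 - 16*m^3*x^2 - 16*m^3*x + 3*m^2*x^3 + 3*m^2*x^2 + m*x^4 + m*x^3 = (-2*m + x)*(-m + x)*(6*m + x)*(m*x + m)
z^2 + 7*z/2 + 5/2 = (z + 1)*(z + 5/2)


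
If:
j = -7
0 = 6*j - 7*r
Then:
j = -7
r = -6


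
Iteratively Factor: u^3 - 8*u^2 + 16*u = (u - 4)*(u^2 - 4*u) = u*(u - 4)*(u - 4)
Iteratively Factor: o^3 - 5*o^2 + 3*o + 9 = (o - 3)*(o^2 - 2*o - 3) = (o - 3)^2*(o + 1)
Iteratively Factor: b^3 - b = (b + 1)*(b^2 - b) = b*(b + 1)*(b - 1)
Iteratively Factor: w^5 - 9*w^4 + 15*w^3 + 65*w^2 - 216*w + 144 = (w - 3)*(w^4 - 6*w^3 - 3*w^2 + 56*w - 48) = (w - 3)*(w + 3)*(w^3 - 9*w^2 + 24*w - 16) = (w - 3)*(w - 1)*(w + 3)*(w^2 - 8*w + 16) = (w - 4)*(w - 3)*(w - 1)*(w + 3)*(w - 4)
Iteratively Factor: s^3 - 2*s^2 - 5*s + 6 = (s - 1)*(s^2 - s - 6) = (s - 3)*(s - 1)*(s + 2)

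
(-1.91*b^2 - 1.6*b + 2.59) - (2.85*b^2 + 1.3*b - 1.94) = -4.76*b^2 - 2.9*b + 4.53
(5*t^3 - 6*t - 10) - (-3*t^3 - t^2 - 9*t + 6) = 8*t^3 + t^2 + 3*t - 16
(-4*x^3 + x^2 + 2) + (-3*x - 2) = -4*x^3 + x^2 - 3*x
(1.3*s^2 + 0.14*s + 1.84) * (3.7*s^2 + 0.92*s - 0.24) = 4.81*s^4 + 1.714*s^3 + 6.6248*s^2 + 1.6592*s - 0.4416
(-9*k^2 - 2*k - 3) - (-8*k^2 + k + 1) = -k^2 - 3*k - 4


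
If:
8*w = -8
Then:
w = -1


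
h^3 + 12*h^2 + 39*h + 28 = (h + 1)*(h + 4)*(h + 7)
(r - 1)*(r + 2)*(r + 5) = r^3 + 6*r^2 + 3*r - 10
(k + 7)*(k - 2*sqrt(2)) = k^2 - 2*sqrt(2)*k + 7*k - 14*sqrt(2)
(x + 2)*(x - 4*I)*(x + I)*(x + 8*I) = x^4 + 2*x^3 + 5*I*x^3 + 28*x^2 + 10*I*x^2 + 56*x + 32*I*x + 64*I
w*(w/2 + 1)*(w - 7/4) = w^3/2 + w^2/8 - 7*w/4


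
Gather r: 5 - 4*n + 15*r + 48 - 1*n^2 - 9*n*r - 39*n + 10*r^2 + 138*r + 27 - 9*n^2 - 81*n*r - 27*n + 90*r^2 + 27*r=-10*n^2 - 70*n + 100*r^2 + r*(180 - 90*n) + 80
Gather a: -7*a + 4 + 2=6 - 7*a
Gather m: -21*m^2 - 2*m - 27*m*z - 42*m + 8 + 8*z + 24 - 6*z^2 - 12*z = -21*m^2 + m*(-27*z - 44) - 6*z^2 - 4*z + 32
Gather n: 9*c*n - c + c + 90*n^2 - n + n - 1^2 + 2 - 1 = 9*c*n + 90*n^2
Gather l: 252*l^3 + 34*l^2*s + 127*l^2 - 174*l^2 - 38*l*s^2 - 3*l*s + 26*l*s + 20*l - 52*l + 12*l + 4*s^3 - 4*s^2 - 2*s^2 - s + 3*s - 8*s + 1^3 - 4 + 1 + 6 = 252*l^3 + l^2*(34*s - 47) + l*(-38*s^2 + 23*s - 20) + 4*s^3 - 6*s^2 - 6*s + 4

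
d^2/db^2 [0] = 0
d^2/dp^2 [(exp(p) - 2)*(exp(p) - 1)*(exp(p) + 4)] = (9*exp(2*p) + 4*exp(p) - 10)*exp(p)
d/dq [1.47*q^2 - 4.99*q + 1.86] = 2.94*q - 4.99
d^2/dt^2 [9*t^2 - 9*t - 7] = 18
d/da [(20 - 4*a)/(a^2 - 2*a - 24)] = 4*(-a^2 + 2*a + 2*(a - 5)*(a - 1) + 24)/(-a^2 + 2*a + 24)^2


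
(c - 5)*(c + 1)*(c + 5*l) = c^3 + 5*c^2*l - 4*c^2 - 20*c*l - 5*c - 25*l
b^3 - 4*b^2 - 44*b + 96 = (b - 8)*(b - 2)*(b + 6)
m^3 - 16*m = m*(m - 4)*(m + 4)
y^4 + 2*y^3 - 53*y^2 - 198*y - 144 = (y - 8)*(y + 1)*(y + 3)*(y + 6)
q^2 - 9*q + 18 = (q - 6)*(q - 3)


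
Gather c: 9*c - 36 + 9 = 9*c - 27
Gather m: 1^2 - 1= 0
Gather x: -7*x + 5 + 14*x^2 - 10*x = 14*x^2 - 17*x + 5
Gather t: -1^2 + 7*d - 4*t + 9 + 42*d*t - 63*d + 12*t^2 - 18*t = -56*d + 12*t^2 + t*(42*d - 22) + 8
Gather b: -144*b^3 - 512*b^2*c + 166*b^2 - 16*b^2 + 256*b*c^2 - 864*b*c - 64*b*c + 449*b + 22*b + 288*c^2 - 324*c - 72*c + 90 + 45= -144*b^3 + b^2*(150 - 512*c) + b*(256*c^2 - 928*c + 471) + 288*c^2 - 396*c + 135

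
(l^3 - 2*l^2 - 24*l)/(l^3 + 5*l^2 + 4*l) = (l - 6)/(l + 1)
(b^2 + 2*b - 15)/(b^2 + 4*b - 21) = (b + 5)/(b + 7)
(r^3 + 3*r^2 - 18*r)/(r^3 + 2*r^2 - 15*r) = (r + 6)/(r + 5)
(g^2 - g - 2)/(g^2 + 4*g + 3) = (g - 2)/(g + 3)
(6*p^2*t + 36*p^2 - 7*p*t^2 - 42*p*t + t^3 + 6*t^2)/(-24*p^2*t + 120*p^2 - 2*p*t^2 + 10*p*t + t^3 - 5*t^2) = (-p*t - 6*p + t^2 + 6*t)/(4*p*t - 20*p + t^2 - 5*t)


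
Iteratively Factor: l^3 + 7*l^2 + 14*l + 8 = (l + 1)*(l^2 + 6*l + 8) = (l + 1)*(l + 2)*(l + 4)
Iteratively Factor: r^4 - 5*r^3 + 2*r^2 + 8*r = (r - 4)*(r^3 - r^2 - 2*r) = r*(r - 4)*(r^2 - r - 2) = r*(r - 4)*(r - 2)*(r + 1)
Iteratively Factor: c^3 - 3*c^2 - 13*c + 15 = (c - 1)*(c^2 - 2*c - 15) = (c - 5)*(c - 1)*(c + 3)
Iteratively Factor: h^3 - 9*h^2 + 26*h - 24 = (h - 4)*(h^2 - 5*h + 6) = (h - 4)*(h - 3)*(h - 2)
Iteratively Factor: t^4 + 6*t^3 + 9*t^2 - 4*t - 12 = (t - 1)*(t^3 + 7*t^2 + 16*t + 12) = (t - 1)*(t + 2)*(t^2 + 5*t + 6) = (t - 1)*(t + 2)^2*(t + 3)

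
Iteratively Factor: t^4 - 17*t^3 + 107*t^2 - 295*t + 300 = (t - 3)*(t^3 - 14*t^2 + 65*t - 100) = (t - 5)*(t - 3)*(t^2 - 9*t + 20) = (t - 5)^2*(t - 3)*(t - 4)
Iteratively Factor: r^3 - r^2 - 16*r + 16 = (r - 1)*(r^2 - 16) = (r - 4)*(r - 1)*(r + 4)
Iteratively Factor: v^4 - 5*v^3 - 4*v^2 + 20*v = (v + 2)*(v^3 - 7*v^2 + 10*v) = (v - 5)*(v + 2)*(v^2 - 2*v) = (v - 5)*(v - 2)*(v + 2)*(v)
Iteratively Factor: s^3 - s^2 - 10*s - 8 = (s + 1)*(s^2 - 2*s - 8) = (s - 4)*(s + 1)*(s + 2)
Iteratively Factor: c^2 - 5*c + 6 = (c - 2)*(c - 3)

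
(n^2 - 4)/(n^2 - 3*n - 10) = (n - 2)/(n - 5)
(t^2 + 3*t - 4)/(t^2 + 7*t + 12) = (t - 1)/(t + 3)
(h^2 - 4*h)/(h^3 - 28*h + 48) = h/(h^2 + 4*h - 12)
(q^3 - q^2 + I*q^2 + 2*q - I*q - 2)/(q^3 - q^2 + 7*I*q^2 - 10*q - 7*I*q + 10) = (q - I)/(q + 5*I)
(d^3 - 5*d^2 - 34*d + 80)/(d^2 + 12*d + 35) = (d^2 - 10*d + 16)/(d + 7)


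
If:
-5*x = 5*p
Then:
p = -x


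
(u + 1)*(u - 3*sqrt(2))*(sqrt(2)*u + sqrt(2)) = sqrt(2)*u^3 - 6*u^2 + 2*sqrt(2)*u^2 - 12*u + sqrt(2)*u - 6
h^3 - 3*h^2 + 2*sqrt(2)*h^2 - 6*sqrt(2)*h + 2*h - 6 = (h - 3)*(h + sqrt(2))^2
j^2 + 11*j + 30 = (j + 5)*(j + 6)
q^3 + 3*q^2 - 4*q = q*(q - 1)*(q + 4)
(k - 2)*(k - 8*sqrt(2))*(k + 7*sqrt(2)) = k^3 - 2*k^2 - sqrt(2)*k^2 - 112*k + 2*sqrt(2)*k + 224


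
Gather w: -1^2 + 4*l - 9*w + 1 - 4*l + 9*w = 0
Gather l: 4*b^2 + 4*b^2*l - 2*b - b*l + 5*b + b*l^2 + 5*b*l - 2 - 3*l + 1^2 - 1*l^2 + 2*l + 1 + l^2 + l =4*b^2 + b*l^2 + 3*b + l*(4*b^2 + 4*b)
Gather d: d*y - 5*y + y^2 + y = d*y + y^2 - 4*y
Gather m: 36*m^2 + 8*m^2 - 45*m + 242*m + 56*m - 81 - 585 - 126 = 44*m^2 + 253*m - 792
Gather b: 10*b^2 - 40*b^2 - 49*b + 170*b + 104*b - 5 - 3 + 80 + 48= -30*b^2 + 225*b + 120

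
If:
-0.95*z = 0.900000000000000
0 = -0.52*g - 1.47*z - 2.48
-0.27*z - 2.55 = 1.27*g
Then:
No Solution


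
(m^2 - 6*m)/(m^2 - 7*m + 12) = m*(m - 6)/(m^2 - 7*m + 12)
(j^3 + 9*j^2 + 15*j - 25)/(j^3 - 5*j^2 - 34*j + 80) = (j^2 + 4*j - 5)/(j^2 - 10*j + 16)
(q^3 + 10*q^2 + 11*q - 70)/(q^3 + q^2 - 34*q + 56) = (q + 5)/(q - 4)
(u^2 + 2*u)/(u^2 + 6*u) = (u + 2)/(u + 6)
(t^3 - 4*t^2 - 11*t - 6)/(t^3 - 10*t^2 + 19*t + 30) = (t + 1)/(t - 5)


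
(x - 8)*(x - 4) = x^2 - 12*x + 32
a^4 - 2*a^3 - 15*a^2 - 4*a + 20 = (a - 5)*(a - 1)*(a + 2)^2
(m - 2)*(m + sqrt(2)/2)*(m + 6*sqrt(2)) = m^3 - 2*m^2 + 13*sqrt(2)*m^2/2 - 13*sqrt(2)*m + 6*m - 12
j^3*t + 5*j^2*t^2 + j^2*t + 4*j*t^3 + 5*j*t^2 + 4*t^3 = (j + t)*(j + 4*t)*(j*t + t)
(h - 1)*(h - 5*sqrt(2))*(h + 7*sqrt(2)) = h^3 - h^2 + 2*sqrt(2)*h^2 - 70*h - 2*sqrt(2)*h + 70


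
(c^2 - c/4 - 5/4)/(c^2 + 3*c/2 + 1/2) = (4*c - 5)/(2*(2*c + 1))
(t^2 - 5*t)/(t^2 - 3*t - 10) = t/(t + 2)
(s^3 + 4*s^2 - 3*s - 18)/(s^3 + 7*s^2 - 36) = (s + 3)/(s + 6)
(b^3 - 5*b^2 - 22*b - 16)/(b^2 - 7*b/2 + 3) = 2*(b^3 - 5*b^2 - 22*b - 16)/(2*b^2 - 7*b + 6)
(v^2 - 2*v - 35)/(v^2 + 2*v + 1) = (v^2 - 2*v - 35)/(v^2 + 2*v + 1)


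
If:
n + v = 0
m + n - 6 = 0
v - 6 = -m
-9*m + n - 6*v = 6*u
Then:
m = 6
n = 0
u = -9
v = 0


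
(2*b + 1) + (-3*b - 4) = -b - 3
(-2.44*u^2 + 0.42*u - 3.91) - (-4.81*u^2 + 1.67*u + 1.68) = 2.37*u^2 - 1.25*u - 5.59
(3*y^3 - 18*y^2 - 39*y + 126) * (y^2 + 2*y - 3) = 3*y^5 - 12*y^4 - 84*y^3 + 102*y^2 + 369*y - 378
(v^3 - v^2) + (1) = v^3 - v^2 + 1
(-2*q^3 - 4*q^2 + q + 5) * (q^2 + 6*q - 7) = -2*q^5 - 16*q^4 - 9*q^3 + 39*q^2 + 23*q - 35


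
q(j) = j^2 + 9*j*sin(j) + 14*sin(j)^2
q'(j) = 9*j*cos(j) + 2*j + 28*sin(j)*cos(j) + 9*sin(j)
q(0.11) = 0.29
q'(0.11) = 5.25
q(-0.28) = 1.84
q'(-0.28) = -12.91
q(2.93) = 14.74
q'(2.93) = -23.78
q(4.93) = -5.67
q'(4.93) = 4.75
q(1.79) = 32.27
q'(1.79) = 2.92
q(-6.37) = 45.65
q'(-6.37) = -73.05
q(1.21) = 23.91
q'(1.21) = 23.93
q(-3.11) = 10.57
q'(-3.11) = 22.36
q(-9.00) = 116.76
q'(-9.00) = 62.61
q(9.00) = 116.76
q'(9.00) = -62.61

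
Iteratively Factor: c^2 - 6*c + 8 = (c - 4)*(c - 2)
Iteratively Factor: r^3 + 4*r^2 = (r)*(r^2 + 4*r) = r^2*(r + 4)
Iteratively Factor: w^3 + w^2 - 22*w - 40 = (w - 5)*(w^2 + 6*w + 8) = (w - 5)*(w + 4)*(w + 2)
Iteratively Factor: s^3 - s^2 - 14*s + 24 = (s - 2)*(s^2 + s - 12) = (s - 2)*(s + 4)*(s - 3)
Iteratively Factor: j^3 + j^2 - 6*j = (j)*(j^2 + j - 6) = j*(j + 3)*(j - 2)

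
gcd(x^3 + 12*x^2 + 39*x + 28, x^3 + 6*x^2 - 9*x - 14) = x^2 + 8*x + 7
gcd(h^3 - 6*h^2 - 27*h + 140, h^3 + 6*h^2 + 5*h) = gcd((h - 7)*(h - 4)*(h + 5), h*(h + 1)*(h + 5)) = h + 5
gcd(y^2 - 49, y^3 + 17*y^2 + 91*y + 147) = y + 7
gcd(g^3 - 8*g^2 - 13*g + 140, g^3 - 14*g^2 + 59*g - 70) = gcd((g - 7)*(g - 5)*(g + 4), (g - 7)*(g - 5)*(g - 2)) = g^2 - 12*g + 35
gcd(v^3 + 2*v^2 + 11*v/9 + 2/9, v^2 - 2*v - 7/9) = v + 1/3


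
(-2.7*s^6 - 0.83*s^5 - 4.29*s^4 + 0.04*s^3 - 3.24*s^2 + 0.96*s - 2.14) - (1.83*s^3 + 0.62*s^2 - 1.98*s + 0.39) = -2.7*s^6 - 0.83*s^5 - 4.29*s^4 - 1.79*s^3 - 3.86*s^2 + 2.94*s - 2.53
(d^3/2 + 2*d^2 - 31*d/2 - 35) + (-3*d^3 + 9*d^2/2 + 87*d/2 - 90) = -5*d^3/2 + 13*d^2/2 + 28*d - 125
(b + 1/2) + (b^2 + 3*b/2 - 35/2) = b^2 + 5*b/2 - 17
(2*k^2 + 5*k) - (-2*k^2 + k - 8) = 4*k^2 + 4*k + 8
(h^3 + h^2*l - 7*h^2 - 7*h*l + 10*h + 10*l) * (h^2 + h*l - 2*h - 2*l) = h^5 + 2*h^4*l - 9*h^4 + h^3*l^2 - 18*h^3*l + 24*h^3 - 9*h^2*l^2 + 48*h^2*l - 20*h^2 + 24*h*l^2 - 40*h*l - 20*l^2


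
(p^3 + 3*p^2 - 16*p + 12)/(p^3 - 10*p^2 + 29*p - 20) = (p^2 + 4*p - 12)/(p^2 - 9*p + 20)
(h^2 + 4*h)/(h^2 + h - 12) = h/(h - 3)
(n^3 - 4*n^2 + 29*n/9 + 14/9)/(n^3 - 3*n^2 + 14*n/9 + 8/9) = (3*n - 7)/(3*n - 4)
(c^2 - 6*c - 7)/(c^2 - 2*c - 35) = (c + 1)/(c + 5)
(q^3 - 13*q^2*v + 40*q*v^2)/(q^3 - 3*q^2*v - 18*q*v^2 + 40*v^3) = q*(q - 8*v)/(q^2 + 2*q*v - 8*v^2)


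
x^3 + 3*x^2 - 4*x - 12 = (x - 2)*(x + 2)*(x + 3)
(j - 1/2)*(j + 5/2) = j^2 + 2*j - 5/4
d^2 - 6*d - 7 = (d - 7)*(d + 1)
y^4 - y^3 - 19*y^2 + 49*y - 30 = (y - 3)*(y - 2)*(y - 1)*(y + 5)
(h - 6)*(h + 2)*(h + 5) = h^3 + h^2 - 32*h - 60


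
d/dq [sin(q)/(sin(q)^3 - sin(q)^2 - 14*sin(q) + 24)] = (-2*sin(q)^3 + sin(q)^2 + 24)*cos(q)/(sin(q)^3 - sin(q)^2 - 14*sin(q) + 24)^2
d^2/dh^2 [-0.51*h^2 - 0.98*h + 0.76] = -1.02000000000000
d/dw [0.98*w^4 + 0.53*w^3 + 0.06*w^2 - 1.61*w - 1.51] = 3.92*w^3 + 1.59*w^2 + 0.12*w - 1.61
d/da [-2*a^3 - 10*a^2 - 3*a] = -6*a^2 - 20*a - 3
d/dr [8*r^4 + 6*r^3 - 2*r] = 32*r^3 + 18*r^2 - 2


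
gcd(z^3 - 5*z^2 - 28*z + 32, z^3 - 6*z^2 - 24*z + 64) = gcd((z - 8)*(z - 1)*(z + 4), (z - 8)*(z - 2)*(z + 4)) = z^2 - 4*z - 32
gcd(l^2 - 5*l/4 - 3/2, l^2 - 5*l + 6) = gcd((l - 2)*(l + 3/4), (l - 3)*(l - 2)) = l - 2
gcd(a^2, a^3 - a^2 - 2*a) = a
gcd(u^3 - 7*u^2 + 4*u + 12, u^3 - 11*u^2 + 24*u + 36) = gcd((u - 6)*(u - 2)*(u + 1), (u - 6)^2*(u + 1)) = u^2 - 5*u - 6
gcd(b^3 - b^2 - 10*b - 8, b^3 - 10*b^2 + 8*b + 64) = b^2 - 2*b - 8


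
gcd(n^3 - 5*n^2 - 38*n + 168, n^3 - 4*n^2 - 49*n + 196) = n^2 - 11*n + 28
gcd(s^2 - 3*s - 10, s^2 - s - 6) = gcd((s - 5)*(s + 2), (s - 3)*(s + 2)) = s + 2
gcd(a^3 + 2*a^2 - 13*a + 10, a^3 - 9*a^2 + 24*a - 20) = a - 2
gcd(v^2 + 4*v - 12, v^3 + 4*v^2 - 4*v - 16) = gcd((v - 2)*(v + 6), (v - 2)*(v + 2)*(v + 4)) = v - 2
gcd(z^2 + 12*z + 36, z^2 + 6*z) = z + 6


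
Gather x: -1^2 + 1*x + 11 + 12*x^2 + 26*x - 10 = 12*x^2 + 27*x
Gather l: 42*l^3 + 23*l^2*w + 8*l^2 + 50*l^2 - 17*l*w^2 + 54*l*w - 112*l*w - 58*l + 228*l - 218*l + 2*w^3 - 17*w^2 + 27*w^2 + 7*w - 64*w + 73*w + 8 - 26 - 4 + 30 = 42*l^3 + l^2*(23*w + 58) + l*(-17*w^2 - 58*w - 48) + 2*w^3 + 10*w^2 + 16*w + 8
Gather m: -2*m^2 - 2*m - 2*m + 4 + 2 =-2*m^2 - 4*m + 6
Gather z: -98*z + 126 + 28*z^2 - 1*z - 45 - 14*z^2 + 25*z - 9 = 14*z^2 - 74*z + 72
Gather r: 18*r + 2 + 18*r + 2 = 36*r + 4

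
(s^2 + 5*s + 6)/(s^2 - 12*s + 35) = (s^2 + 5*s + 6)/(s^2 - 12*s + 35)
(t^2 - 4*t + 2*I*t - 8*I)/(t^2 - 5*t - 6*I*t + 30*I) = (t^2 + 2*t*(-2 + I) - 8*I)/(t^2 - t*(5 + 6*I) + 30*I)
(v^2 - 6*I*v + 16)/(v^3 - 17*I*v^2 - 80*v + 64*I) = (v + 2*I)/(v^2 - 9*I*v - 8)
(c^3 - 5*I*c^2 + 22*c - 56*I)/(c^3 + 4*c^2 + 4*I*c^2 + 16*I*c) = (c^2 - 9*I*c - 14)/(c*(c + 4))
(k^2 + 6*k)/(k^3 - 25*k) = (k + 6)/(k^2 - 25)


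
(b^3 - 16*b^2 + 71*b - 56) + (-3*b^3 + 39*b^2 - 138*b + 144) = -2*b^3 + 23*b^2 - 67*b + 88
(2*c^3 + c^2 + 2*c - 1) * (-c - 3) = -2*c^4 - 7*c^3 - 5*c^2 - 5*c + 3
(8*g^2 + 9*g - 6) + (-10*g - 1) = 8*g^2 - g - 7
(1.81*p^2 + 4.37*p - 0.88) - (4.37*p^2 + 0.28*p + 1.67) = -2.56*p^2 + 4.09*p - 2.55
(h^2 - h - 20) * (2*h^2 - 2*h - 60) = 2*h^4 - 4*h^3 - 98*h^2 + 100*h + 1200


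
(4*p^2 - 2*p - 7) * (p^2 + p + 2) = 4*p^4 + 2*p^3 - p^2 - 11*p - 14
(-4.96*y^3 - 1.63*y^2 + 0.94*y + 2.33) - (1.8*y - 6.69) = -4.96*y^3 - 1.63*y^2 - 0.86*y + 9.02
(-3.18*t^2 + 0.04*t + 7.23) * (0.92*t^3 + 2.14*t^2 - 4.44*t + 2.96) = -2.9256*t^5 - 6.7684*t^4 + 20.8564*t^3 + 5.8818*t^2 - 31.9828*t + 21.4008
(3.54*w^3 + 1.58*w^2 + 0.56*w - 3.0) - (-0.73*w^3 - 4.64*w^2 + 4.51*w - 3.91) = 4.27*w^3 + 6.22*w^2 - 3.95*w + 0.91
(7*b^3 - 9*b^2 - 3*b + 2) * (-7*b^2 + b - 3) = -49*b^5 + 70*b^4 - 9*b^3 + 10*b^2 + 11*b - 6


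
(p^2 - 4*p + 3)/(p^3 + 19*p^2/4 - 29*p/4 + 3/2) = 4*(p - 3)/(4*p^2 + 23*p - 6)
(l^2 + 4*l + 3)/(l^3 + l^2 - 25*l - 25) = (l + 3)/(l^2 - 25)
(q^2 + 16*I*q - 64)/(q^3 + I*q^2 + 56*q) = (q + 8*I)/(q*(q - 7*I))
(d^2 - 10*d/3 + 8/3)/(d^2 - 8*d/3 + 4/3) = (3*d - 4)/(3*d - 2)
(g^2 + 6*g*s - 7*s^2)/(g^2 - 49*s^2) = (-g + s)/(-g + 7*s)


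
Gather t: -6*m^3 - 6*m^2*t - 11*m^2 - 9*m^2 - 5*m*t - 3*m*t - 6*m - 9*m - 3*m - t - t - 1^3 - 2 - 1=-6*m^3 - 20*m^2 - 18*m + t*(-6*m^2 - 8*m - 2) - 4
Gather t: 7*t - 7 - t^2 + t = -t^2 + 8*t - 7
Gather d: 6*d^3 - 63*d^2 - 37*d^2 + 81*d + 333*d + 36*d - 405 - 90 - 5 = 6*d^3 - 100*d^2 + 450*d - 500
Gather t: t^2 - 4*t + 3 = t^2 - 4*t + 3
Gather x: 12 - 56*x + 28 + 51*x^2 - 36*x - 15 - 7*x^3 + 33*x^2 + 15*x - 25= -7*x^3 + 84*x^2 - 77*x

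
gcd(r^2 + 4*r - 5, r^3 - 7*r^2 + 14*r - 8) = r - 1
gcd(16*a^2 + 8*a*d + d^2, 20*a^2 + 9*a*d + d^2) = 4*a + d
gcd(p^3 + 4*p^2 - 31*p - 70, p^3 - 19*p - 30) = p^2 - 3*p - 10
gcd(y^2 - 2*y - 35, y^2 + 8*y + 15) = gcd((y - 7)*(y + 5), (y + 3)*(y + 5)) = y + 5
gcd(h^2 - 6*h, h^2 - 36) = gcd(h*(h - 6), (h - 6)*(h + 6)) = h - 6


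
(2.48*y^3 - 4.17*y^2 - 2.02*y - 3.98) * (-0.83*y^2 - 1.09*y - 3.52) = -2.0584*y^5 + 0.757899999999999*y^4 - 2.5077*y^3 + 20.1836*y^2 + 11.4486*y + 14.0096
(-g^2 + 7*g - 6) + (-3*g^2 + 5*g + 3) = -4*g^2 + 12*g - 3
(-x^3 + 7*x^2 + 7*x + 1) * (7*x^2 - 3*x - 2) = -7*x^5 + 52*x^4 + 30*x^3 - 28*x^2 - 17*x - 2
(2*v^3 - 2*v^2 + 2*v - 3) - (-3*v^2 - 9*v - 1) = 2*v^3 + v^2 + 11*v - 2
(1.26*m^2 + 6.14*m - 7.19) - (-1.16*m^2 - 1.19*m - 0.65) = 2.42*m^2 + 7.33*m - 6.54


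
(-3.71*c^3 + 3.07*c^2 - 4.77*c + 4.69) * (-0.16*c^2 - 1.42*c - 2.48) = 0.5936*c^5 + 4.777*c^4 + 5.6046*c^3 - 1.5906*c^2 + 5.1698*c - 11.6312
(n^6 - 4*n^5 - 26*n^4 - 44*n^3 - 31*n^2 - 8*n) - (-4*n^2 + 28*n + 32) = n^6 - 4*n^5 - 26*n^4 - 44*n^3 - 27*n^2 - 36*n - 32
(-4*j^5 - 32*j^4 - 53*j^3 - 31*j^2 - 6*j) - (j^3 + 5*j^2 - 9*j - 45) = -4*j^5 - 32*j^4 - 54*j^3 - 36*j^2 + 3*j + 45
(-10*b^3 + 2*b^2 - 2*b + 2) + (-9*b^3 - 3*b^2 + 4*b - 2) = -19*b^3 - b^2 + 2*b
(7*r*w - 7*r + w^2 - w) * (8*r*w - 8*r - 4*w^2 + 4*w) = 56*r^2*w^2 - 112*r^2*w + 56*r^2 - 20*r*w^3 + 40*r*w^2 - 20*r*w - 4*w^4 + 8*w^3 - 4*w^2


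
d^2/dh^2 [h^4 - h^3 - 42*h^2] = 12*h^2 - 6*h - 84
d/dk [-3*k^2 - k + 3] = -6*k - 1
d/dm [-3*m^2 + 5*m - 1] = 5 - 6*m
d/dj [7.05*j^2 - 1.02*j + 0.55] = 14.1*j - 1.02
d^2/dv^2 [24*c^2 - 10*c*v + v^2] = 2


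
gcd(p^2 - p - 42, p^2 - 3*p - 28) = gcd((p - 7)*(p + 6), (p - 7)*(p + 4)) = p - 7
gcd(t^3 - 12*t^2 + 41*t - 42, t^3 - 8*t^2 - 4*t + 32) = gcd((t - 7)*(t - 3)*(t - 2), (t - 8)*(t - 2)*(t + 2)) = t - 2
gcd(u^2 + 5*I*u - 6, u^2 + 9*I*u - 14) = u + 2*I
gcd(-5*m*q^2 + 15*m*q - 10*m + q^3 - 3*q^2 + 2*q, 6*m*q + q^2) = 1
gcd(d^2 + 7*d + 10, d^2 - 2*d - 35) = d + 5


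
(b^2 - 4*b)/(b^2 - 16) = b/(b + 4)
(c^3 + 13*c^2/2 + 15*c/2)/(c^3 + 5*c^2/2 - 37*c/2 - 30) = c/(c - 4)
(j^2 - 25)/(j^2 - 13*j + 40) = (j + 5)/(j - 8)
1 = 1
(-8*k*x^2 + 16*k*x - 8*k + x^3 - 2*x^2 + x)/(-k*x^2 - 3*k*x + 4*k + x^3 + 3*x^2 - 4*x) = (-8*k*x + 8*k + x^2 - x)/(-k*x - 4*k + x^2 + 4*x)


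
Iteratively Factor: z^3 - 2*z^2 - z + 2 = (z - 1)*(z^2 - z - 2) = (z - 1)*(z + 1)*(z - 2)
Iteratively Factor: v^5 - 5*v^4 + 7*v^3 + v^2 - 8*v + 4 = (v - 2)*(v^4 - 3*v^3 + v^2 + 3*v - 2) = (v - 2)^2*(v^3 - v^2 - v + 1) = (v - 2)^2*(v - 1)*(v^2 - 1) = (v - 2)^2*(v - 1)*(v + 1)*(v - 1)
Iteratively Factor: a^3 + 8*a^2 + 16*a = (a)*(a^2 + 8*a + 16) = a*(a + 4)*(a + 4)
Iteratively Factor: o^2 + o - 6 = (o - 2)*(o + 3)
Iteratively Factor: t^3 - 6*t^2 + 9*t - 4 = (t - 1)*(t^2 - 5*t + 4) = (t - 1)^2*(t - 4)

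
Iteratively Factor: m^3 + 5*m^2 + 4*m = (m + 1)*(m^2 + 4*m) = m*(m + 1)*(m + 4)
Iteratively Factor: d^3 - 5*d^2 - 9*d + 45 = (d - 5)*(d^2 - 9) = (d - 5)*(d - 3)*(d + 3)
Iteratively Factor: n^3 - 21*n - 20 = (n - 5)*(n^2 + 5*n + 4) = (n - 5)*(n + 1)*(n + 4)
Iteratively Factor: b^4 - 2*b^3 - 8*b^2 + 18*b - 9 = (b - 3)*(b^3 + b^2 - 5*b + 3) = (b - 3)*(b + 3)*(b^2 - 2*b + 1) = (b - 3)*(b - 1)*(b + 3)*(b - 1)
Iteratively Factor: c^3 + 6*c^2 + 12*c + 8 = (c + 2)*(c^2 + 4*c + 4) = (c + 2)^2*(c + 2)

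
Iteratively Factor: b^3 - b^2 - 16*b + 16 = (b - 4)*(b^2 + 3*b - 4) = (b - 4)*(b + 4)*(b - 1)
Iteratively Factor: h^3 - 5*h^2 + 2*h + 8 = (h - 2)*(h^2 - 3*h - 4) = (h - 2)*(h + 1)*(h - 4)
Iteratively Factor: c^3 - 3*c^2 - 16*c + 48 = (c + 4)*(c^2 - 7*c + 12) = (c - 3)*(c + 4)*(c - 4)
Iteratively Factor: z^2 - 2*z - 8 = (z - 4)*(z + 2)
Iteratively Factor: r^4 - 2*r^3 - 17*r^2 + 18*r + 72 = (r - 3)*(r^3 + r^2 - 14*r - 24) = (r - 3)*(r + 2)*(r^2 - r - 12) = (r - 3)*(r + 2)*(r + 3)*(r - 4)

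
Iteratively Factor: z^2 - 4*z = (z - 4)*(z)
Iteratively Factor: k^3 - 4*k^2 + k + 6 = (k - 3)*(k^2 - k - 2) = (k - 3)*(k - 2)*(k + 1)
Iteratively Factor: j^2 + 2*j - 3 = (j - 1)*(j + 3)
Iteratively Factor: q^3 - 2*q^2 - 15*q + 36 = (q - 3)*(q^2 + q - 12) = (q - 3)^2*(q + 4)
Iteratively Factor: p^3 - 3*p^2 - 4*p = (p + 1)*(p^2 - 4*p) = (p - 4)*(p + 1)*(p)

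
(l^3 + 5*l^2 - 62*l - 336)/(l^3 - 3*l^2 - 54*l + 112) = (l + 6)/(l - 2)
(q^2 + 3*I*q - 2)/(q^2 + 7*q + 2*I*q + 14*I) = (q + I)/(q + 7)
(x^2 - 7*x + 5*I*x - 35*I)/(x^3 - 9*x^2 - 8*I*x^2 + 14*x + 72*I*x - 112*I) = (x + 5*I)/(x^2 + x*(-2 - 8*I) + 16*I)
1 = 1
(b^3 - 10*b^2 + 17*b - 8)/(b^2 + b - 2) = (b^2 - 9*b + 8)/(b + 2)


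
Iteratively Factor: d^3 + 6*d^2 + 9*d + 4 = (d + 1)*(d^2 + 5*d + 4) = (d + 1)^2*(d + 4)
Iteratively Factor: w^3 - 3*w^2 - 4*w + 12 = (w - 2)*(w^2 - w - 6) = (w - 3)*(w - 2)*(w + 2)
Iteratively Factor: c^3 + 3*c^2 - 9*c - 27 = (c - 3)*(c^2 + 6*c + 9) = (c - 3)*(c + 3)*(c + 3)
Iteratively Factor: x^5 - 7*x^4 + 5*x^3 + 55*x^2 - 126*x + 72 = (x - 2)*(x^4 - 5*x^3 - 5*x^2 + 45*x - 36) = (x - 3)*(x - 2)*(x^3 - 2*x^2 - 11*x + 12) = (x - 3)*(x - 2)*(x - 1)*(x^2 - x - 12) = (x - 3)*(x - 2)*(x - 1)*(x + 3)*(x - 4)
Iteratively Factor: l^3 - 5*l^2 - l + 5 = (l + 1)*(l^2 - 6*l + 5) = (l - 1)*(l + 1)*(l - 5)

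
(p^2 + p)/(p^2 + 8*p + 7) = p/(p + 7)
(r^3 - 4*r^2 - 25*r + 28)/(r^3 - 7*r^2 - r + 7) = (r + 4)/(r + 1)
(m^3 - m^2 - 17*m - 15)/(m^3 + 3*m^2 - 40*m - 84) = (m^3 - m^2 - 17*m - 15)/(m^3 + 3*m^2 - 40*m - 84)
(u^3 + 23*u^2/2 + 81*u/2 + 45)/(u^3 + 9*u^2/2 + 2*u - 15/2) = (u + 6)/(u - 1)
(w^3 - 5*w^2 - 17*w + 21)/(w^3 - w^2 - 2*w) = (-w^3 + 5*w^2 + 17*w - 21)/(w*(-w^2 + w + 2))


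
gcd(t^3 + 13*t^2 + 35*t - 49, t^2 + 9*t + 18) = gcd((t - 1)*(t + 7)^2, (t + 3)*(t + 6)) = 1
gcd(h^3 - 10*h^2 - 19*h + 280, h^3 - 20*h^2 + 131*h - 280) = h^2 - 15*h + 56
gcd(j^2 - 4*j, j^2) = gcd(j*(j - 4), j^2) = j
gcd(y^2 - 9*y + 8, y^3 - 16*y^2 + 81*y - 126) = 1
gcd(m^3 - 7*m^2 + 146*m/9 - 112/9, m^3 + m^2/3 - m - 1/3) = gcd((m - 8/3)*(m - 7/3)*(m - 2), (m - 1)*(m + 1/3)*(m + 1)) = 1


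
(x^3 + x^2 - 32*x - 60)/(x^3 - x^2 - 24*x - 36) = (x + 5)/(x + 3)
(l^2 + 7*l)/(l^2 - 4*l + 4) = l*(l + 7)/(l^2 - 4*l + 4)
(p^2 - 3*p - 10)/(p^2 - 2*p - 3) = (-p^2 + 3*p + 10)/(-p^2 + 2*p + 3)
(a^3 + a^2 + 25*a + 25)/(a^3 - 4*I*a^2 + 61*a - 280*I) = (a^2 + a*(1 + 5*I) + 5*I)/(a^2 + I*a + 56)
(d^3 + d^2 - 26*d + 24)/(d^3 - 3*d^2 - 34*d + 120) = (d - 1)/(d - 5)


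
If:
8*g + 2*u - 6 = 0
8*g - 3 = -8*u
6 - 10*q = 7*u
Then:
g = 7/8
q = 19/20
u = -1/2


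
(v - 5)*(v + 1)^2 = v^3 - 3*v^2 - 9*v - 5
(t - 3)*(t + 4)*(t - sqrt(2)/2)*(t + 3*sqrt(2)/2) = t^4 + t^3 + sqrt(2)*t^3 - 27*t^2/2 + sqrt(2)*t^2 - 12*sqrt(2)*t - 3*t/2 + 18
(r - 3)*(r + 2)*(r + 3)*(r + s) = r^4 + r^3*s + 2*r^3 + 2*r^2*s - 9*r^2 - 9*r*s - 18*r - 18*s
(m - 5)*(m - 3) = m^2 - 8*m + 15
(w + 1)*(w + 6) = w^2 + 7*w + 6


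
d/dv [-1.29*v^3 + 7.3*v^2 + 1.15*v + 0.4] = -3.87*v^2 + 14.6*v + 1.15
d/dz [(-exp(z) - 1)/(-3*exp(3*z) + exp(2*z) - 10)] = (-(exp(z) + 1)*(9*exp(z) - 2)*exp(z) + 3*exp(3*z) - exp(2*z) + 10)*exp(z)/(3*exp(3*z) - exp(2*z) + 10)^2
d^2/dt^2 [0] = 0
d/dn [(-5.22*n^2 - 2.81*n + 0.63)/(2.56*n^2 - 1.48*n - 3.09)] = (14.9192*n^2 + 29.034*n + 9.6153)/(6.5536*n^4 - 7.5776*n^3 - 13.6304*n^2 + 9.1464*n + 9.5481)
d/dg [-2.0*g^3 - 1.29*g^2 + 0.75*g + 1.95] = -6.0*g^2 - 2.58*g + 0.75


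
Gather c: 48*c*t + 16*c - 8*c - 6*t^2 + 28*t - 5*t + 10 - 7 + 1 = c*(48*t + 8) - 6*t^2 + 23*t + 4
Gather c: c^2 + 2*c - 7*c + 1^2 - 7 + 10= c^2 - 5*c + 4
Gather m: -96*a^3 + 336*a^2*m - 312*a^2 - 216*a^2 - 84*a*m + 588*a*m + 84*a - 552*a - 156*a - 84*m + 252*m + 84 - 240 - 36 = -96*a^3 - 528*a^2 - 624*a + m*(336*a^2 + 504*a + 168) - 192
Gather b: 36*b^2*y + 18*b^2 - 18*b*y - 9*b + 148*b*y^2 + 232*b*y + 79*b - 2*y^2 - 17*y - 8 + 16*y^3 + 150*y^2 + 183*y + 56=b^2*(36*y + 18) + b*(148*y^2 + 214*y + 70) + 16*y^3 + 148*y^2 + 166*y + 48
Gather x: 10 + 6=16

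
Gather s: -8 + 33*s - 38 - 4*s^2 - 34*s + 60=-4*s^2 - s + 14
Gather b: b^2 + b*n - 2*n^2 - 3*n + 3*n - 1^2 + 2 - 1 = b^2 + b*n - 2*n^2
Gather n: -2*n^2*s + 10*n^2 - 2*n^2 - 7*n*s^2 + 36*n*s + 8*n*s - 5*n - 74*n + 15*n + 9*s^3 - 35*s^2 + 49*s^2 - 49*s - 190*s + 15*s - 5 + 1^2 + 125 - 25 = n^2*(8 - 2*s) + n*(-7*s^2 + 44*s - 64) + 9*s^3 + 14*s^2 - 224*s + 96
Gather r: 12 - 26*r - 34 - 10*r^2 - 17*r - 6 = -10*r^2 - 43*r - 28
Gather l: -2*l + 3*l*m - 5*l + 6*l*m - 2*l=l*(9*m - 9)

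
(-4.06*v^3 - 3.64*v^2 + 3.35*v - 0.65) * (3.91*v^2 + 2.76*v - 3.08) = -15.8746*v^5 - 25.438*v^4 + 15.5569*v^3 + 17.9157*v^2 - 12.112*v + 2.002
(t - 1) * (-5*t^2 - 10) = -5*t^3 + 5*t^2 - 10*t + 10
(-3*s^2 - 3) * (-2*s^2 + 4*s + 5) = 6*s^4 - 12*s^3 - 9*s^2 - 12*s - 15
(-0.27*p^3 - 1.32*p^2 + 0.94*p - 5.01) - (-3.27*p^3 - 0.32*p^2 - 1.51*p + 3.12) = 3.0*p^3 - 1.0*p^2 + 2.45*p - 8.13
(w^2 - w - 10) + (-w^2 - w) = -2*w - 10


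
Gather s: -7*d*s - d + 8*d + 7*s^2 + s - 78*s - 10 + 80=7*d + 7*s^2 + s*(-7*d - 77) + 70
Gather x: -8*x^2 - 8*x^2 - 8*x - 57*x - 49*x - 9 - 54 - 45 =-16*x^2 - 114*x - 108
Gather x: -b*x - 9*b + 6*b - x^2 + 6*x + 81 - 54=-3*b - x^2 + x*(6 - b) + 27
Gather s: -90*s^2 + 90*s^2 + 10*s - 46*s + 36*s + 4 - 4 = 0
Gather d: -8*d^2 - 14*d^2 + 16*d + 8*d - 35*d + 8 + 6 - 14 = -22*d^2 - 11*d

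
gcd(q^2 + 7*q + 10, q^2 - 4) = q + 2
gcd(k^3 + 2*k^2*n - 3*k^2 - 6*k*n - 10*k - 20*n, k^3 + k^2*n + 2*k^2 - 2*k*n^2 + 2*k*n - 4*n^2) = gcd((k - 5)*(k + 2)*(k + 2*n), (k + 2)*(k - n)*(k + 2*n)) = k^2 + 2*k*n + 2*k + 4*n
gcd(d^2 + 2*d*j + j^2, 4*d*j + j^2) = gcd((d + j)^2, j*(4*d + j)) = 1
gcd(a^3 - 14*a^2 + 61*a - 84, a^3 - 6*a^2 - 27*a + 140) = a^2 - 11*a + 28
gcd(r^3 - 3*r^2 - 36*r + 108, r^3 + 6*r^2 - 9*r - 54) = r^2 + 3*r - 18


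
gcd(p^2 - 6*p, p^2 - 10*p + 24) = p - 6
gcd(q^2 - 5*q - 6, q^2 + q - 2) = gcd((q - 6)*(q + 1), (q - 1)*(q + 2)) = 1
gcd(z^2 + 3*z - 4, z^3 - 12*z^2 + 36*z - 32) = 1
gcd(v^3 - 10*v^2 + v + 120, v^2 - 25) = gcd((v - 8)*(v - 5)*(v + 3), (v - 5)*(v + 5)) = v - 5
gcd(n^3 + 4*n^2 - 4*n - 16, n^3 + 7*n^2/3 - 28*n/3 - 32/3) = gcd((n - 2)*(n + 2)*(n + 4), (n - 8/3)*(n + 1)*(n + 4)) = n + 4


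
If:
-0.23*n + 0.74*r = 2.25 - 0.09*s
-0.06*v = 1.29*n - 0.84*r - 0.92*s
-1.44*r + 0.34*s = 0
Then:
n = 29.8576090180955 - 0.18847028577079*v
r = 8.13185998220113 - 0.0386631068921191*v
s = 34.440818748146 - 0.163749629190151*v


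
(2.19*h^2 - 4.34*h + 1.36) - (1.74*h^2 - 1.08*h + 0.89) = 0.45*h^2 - 3.26*h + 0.47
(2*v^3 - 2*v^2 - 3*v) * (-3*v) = -6*v^4 + 6*v^3 + 9*v^2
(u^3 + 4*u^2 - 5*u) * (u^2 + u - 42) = u^5 + 5*u^4 - 43*u^3 - 173*u^2 + 210*u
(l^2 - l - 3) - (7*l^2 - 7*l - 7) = -6*l^2 + 6*l + 4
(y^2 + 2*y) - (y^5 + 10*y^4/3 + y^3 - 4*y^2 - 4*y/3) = -y^5 - 10*y^4/3 - y^3 + 5*y^2 + 10*y/3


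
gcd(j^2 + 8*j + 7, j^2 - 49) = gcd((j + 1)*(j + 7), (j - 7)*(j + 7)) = j + 7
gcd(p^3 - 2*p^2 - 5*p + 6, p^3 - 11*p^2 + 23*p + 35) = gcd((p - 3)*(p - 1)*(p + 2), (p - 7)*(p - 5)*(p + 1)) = 1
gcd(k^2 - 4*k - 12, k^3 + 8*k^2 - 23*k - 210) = 1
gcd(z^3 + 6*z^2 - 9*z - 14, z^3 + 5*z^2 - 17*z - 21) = z^2 + 8*z + 7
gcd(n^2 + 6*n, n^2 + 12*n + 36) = n + 6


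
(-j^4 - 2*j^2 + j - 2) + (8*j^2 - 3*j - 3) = -j^4 + 6*j^2 - 2*j - 5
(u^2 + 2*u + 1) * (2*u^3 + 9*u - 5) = 2*u^5 + 4*u^4 + 11*u^3 + 13*u^2 - u - 5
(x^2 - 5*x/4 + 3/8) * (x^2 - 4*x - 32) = x^4 - 21*x^3/4 - 213*x^2/8 + 77*x/2 - 12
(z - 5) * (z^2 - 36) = z^3 - 5*z^2 - 36*z + 180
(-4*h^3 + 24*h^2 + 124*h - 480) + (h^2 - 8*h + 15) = -4*h^3 + 25*h^2 + 116*h - 465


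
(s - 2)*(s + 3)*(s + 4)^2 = s^4 + 9*s^3 + 18*s^2 - 32*s - 96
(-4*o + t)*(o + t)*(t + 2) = -4*o^2*t - 8*o^2 - 3*o*t^2 - 6*o*t + t^3 + 2*t^2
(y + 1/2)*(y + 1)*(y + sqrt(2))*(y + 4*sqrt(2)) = y^4 + 3*y^3/2 + 5*sqrt(2)*y^3 + 17*y^2/2 + 15*sqrt(2)*y^2/2 + 5*sqrt(2)*y/2 + 12*y + 4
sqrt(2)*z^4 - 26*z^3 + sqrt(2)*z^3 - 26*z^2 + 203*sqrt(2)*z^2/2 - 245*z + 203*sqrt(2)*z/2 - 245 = (z - 7*sqrt(2))*(z - 7*sqrt(2)/2)*(z - 5*sqrt(2)/2)*(sqrt(2)*z + sqrt(2))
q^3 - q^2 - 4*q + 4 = (q - 2)*(q - 1)*(q + 2)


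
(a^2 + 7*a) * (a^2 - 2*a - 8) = a^4 + 5*a^3 - 22*a^2 - 56*a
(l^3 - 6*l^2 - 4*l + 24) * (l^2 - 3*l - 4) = l^5 - 9*l^4 + 10*l^3 + 60*l^2 - 56*l - 96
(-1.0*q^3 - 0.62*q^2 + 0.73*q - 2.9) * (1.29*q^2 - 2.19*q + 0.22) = -1.29*q^5 + 1.3902*q^4 + 2.0795*q^3 - 5.4761*q^2 + 6.5116*q - 0.638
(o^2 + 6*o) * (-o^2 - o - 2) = -o^4 - 7*o^3 - 8*o^2 - 12*o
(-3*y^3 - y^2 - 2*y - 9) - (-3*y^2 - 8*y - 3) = -3*y^3 + 2*y^2 + 6*y - 6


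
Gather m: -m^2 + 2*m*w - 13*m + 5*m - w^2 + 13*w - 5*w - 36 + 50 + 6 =-m^2 + m*(2*w - 8) - w^2 + 8*w + 20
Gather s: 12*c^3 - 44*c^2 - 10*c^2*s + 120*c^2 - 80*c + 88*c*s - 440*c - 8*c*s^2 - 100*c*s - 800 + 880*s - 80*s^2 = 12*c^3 + 76*c^2 - 520*c + s^2*(-8*c - 80) + s*(-10*c^2 - 12*c + 880) - 800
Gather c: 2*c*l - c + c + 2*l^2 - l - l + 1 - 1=2*c*l + 2*l^2 - 2*l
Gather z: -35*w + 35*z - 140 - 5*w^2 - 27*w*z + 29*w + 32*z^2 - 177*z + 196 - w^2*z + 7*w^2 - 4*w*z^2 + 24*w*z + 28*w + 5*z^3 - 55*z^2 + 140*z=2*w^2 + 22*w + 5*z^3 + z^2*(-4*w - 23) + z*(-w^2 - 3*w - 2) + 56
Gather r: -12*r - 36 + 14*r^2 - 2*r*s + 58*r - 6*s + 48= 14*r^2 + r*(46 - 2*s) - 6*s + 12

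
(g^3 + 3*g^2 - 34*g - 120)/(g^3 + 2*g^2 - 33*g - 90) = (g + 4)/(g + 3)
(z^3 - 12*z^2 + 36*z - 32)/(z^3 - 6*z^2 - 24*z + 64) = (z - 2)/(z + 4)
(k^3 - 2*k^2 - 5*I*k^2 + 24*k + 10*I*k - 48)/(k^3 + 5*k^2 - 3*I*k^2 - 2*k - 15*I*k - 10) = (k^3 - k^2*(2 + 5*I) + 2*k*(12 + 5*I) - 48)/(k^3 + k^2*(5 - 3*I) - k*(2 + 15*I) - 10)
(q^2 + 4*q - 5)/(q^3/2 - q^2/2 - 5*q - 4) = 2*(-q^2 - 4*q + 5)/(-q^3 + q^2 + 10*q + 8)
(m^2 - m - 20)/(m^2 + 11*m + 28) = (m - 5)/(m + 7)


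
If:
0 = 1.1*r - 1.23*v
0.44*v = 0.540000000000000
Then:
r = 1.37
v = 1.23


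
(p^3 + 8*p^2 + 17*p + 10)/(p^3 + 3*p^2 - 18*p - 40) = (p + 1)/(p - 4)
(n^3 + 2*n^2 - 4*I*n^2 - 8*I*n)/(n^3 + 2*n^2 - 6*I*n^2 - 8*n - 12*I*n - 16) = n/(n - 2*I)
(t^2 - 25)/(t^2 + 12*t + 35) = (t - 5)/(t + 7)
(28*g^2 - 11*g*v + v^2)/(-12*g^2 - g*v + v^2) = (-7*g + v)/(3*g + v)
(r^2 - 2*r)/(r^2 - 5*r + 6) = r/(r - 3)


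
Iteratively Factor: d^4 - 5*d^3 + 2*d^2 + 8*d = (d)*(d^3 - 5*d^2 + 2*d + 8) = d*(d + 1)*(d^2 - 6*d + 8) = d*(d - 4)*(d + 1)*(d - 2)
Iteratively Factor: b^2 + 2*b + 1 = (b + 1)*(b + 1)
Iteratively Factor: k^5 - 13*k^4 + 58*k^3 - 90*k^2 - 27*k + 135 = (k - 5)*(k^4 - 8*k^3 + 18*k^2 - 27) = (k - 5)*(k - 3)*(k^3 - 5*k^2 + 3*k + 9) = (k - 5)*(k - 3)^2*(k^2 - 2*k - 3) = (k - 5)*(k - 3)^2*(k + 1)*(k - 3)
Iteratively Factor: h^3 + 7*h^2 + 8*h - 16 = (h + 4)*(h^2 + 3*h - 4) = (h - 1)*(h + 4)*(h + 4)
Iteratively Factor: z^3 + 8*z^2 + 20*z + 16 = (z + 2)*(z^2 + 6*z + 8) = (z + 2)*(z + 4)*(z + 2)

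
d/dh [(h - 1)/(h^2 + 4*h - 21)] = (h^2 + 4*h - 2*(h - 1)*(h + 2) - 21)/(h^2 + 4*h - 21)^2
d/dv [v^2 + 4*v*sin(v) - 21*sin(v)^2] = 4*v*cos(v) + 2*v + 4*sin(v) - 21*sin(2*v)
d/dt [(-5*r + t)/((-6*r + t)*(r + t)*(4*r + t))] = 2*(-77*r^3 - 5*r^2*t + 8*r*t^2 - t^3)/(576*r^6 + 1248*r^5*t + 724*r^4*t^2 + 4*r^3*t^3 - 51*r^2*t^4 - 2*r*t^5 + t^6)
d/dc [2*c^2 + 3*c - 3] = 4*c + 3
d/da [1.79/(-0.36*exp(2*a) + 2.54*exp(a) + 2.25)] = (1.2888*exp(a) - 4.5466)*exp(a)/(-0.36*exp(2*a) + 2.54*exp(a) + 2.25)^2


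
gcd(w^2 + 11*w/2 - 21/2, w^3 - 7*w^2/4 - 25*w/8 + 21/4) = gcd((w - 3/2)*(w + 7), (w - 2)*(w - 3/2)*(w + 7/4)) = w - 3/2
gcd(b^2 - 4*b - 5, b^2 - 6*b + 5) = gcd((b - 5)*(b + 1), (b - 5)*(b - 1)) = b - 5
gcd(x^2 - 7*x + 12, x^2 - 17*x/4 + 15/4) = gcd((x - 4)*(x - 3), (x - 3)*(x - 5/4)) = x - 3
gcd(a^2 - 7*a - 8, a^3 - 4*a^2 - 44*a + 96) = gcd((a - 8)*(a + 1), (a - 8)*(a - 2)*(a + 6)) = a - 8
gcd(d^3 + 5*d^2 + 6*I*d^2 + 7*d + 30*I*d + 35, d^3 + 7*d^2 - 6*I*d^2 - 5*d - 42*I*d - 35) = d - I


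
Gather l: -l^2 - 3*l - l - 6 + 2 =-l^2 - 4*l - 4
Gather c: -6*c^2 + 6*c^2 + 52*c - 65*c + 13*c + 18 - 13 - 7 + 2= 0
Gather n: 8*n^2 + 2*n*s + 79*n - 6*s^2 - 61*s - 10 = 8*n^2 + n*(2*s + 79) - 6*s^2 - 61*s - 10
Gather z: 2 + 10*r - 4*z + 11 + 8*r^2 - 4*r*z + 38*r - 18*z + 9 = 8*r^2 + 48*r + z*(-4*r - 22) + 22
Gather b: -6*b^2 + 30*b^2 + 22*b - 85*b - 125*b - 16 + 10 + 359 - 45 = 24*b^2 - 188*b + 308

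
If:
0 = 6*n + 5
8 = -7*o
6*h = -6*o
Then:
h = 8/7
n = -5/6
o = -8/7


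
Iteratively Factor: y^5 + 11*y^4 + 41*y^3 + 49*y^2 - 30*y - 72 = (y + 3)*(y^4 + 8*y^3 + 17*y^2 - 2*y - 24) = (y + 2)*(y + 3)*(y^3 + 6*y^2 + 5*y - 12) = (y - 1)*(y + 2)*(y + 3)*(y^2 + 7*y + 12) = (y - 1)*(y + 2)*(y + 3)*(y + 4)*(y + 3)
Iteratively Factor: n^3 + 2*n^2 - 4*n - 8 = (n - 2)*(n^2 + 4*n + 4) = (n - 2)*(n + 2)*(n + 2)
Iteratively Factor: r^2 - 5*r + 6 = (r - 2)*(r - 3)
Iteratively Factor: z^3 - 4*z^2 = (z)*(z^2 - 4*z) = z^2*(z - 4)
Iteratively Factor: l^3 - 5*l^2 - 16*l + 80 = (l - 5)*(l^2 - 16) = (l - 5)*(l - 4)*(l + 4)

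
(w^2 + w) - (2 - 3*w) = w^2 + 4*w - 2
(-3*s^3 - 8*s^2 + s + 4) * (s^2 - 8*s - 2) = -3*s^5 + 16*s^4 + 71*s^3 + 12*s^2 - 34*s - 8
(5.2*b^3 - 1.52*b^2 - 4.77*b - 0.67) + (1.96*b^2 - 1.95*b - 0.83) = 5.2*b^3 + 0.44*b^2 - 6.72*b - 1.5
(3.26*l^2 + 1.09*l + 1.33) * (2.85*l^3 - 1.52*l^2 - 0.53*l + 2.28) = 9.291*l^5 - 1.8487*l^4 + 0.4059*l^3 + 4.8335*l^2 + 1.7803*l + 3.0324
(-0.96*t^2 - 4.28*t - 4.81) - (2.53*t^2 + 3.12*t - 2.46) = -3.49*t^2 - 7.4*t - 2.35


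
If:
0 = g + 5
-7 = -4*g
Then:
No Solution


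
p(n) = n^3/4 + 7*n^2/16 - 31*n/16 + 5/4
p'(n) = 3*n^2/4 + 7*n/8 - 31/16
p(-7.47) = -64.07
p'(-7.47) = 33.38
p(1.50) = 0.17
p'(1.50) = 1.06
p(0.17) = 0.93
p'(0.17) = -1.77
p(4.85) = 30.67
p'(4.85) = 19.95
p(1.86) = 0.77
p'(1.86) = 2.28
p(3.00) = 6.12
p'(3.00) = 7.44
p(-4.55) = -4.43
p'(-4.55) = 9.61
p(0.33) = 0.67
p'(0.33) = -1.57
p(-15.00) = -715.00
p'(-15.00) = 153.69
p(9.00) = 201.50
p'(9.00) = 66.69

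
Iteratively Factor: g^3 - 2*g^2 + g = (g - 1)*(g^2 - g) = (g - 1)^2*(g)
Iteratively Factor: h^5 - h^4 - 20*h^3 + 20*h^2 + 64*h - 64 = (h + 2)*(h^4 - 3*h^3 - 14*h^2 + 48*h - 32) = (h - 1)*(h + 2)*(h^3 - 2*h^2 - 16*h + 32) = (h - 1)*(h + 2)*(h + 4)*(h^2 - 6*h + 8) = (h - 2)*(h - 1)*(h + 2)*(h + 4)*(h - 4)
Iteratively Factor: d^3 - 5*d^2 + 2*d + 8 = (d - 2)*(d^2 - 3*d - 4) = (d - 4)*(d - 2)*(d + 1)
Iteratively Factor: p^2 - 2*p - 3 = (p - 3)*(p + 1)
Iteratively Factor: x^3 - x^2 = (x)*(x^2 - x) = x*(x - 1)*(x)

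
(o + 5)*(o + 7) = o^2 + 12*o + 35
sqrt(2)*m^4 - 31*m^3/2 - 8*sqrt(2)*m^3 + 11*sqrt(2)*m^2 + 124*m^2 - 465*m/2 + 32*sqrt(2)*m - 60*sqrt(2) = (m - 5)*(m - 3)*(m - 8*sqrt(2))*(sqrt(2)*m + 1/2)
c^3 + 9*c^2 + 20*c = c*(c + 4)*(c + 5)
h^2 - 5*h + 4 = (h - 4)*(h - 1)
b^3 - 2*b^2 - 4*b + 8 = (b - 2)^2*(b + 2)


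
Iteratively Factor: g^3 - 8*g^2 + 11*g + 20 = (g - 5)*(g^2 - 3*g - 4) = (g - 5)*(g - 4)*(g + 1)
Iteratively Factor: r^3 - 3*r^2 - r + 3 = (r - 3)*(r^2 - 1) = (r - 3)*(r + 1)*(r - 1)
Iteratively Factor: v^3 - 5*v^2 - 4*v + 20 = (v - 5)*(v^2 - 4) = (v - 5)*(v + 2)*(v - 2)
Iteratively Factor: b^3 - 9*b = (b - 3)*(b^2 + 3*b) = (b - 3)*(b + 3)*(b)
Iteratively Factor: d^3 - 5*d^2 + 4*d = (d - 4)*(d^2 - d) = (d - 4)*(d - 1)*(d)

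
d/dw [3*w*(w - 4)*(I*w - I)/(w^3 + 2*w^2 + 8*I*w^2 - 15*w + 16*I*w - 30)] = (w^4*(-24 + 21*I) + w^3*(-96 - 114*I) + w^2*(336 - 69*I) + 900*I*w - 360*I)/(w^6 + w^5*(4 + 16*I) + w^4*(-90 + 64*I) + w^3*(-376 - 176*I) + w^2*(-151 - 960*I) + w*(900 - 960*I) + 900)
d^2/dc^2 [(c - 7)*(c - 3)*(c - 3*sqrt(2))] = 6*c - 20 - 6*sqrt(2)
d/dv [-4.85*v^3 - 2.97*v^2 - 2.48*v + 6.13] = -14.55*v^2 - 5.94*v - 2.48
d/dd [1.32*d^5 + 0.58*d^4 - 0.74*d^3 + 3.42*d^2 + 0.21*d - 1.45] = 6.6*d^4 + 2.32*d^3 - 2.22*d^2 + 6.84*d + 0.21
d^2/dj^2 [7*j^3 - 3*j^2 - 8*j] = 42*j - 6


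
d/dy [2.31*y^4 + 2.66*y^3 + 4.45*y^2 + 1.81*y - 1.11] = 9.24*y^3 + 7.98*y^2 + 8.9*y + 1.81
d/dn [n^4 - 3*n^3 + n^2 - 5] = n*(4*n^2 - 9*n + 2)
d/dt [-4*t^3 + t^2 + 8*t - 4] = -12*t^2 + 2*t + 8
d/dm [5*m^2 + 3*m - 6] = 10*m + 3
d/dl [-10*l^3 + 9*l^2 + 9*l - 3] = -30*l^2 + 18*l + 9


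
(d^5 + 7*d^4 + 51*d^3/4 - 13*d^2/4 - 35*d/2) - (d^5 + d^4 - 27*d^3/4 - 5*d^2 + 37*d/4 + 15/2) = 6*d^4 + 39*d^3/2 + 7*d^2/4 - 107*d/4 - 15/2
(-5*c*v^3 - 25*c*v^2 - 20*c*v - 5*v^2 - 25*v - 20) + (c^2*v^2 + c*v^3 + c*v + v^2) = c^2*v^2 - 4*c*v^3 - 25*c*v^2 - 19*c*v - 4*v^2 - 25*v - 20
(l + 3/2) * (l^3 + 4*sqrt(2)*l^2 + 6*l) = l^4 + 3*l^3/2 + 4*sqrt(2)*l^3 + 6*l^2 + 6*sqrt(2)*l^2 + 9*l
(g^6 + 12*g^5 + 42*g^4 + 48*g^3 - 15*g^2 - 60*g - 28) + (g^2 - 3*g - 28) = g^6 + 12*g^5 + 42*g^4 + 48*g^3 - 14*g^2 - 63*g - 56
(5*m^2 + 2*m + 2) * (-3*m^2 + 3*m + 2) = -15*m^4 + 9*m^3 + 10*m^2 + 10*m + 4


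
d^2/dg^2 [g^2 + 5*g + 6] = 2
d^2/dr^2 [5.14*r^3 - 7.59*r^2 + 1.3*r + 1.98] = 30.84*r - 15.18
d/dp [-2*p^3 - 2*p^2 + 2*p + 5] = -6*p^2 - 4*p + 2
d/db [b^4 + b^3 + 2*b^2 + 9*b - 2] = 4*b^3 + 3*b^2 + 4*b + 9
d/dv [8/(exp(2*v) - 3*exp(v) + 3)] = (24 - 16*exp(v))*exp(v)/(exp(2*v) - 3*exp(v) + 3)^2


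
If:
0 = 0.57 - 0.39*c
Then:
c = 1.46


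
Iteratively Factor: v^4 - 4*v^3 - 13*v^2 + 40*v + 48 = (v - 4)*(v^3 - 13*v - 12) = (v - 4)*(v + 3)*(v^2 - 3*v - 4) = (v - 4)^2*(v + 3)*(v + 1)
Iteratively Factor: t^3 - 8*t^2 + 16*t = (t - 4)*(t^2 - 4*t) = t*(t - 4)*(t - 4)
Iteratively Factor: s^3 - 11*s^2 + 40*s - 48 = (s - 4)*(s^2 - 7*s + 12) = (s - 4)^2*(s - 3)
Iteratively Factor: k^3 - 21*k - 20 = (k + 1)*(k^2 - k - 20) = (k - 5)*(k + 1)*(k + 4)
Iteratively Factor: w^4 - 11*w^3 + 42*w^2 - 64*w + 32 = (w - 1)*(w^3 - 10*w^2 + 32*w - 32) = (w - 4)*(w - 1)*(w^2 - 6*w + 8) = (w - 4)*(w - 2)*(w - 1)*(w - 4)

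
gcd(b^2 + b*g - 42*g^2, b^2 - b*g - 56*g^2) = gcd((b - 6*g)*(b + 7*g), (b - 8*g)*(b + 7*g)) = b + 7*g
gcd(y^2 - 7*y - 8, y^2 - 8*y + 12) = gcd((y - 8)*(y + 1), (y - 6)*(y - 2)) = 1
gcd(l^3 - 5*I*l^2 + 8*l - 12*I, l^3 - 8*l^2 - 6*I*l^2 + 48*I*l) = l - 6*I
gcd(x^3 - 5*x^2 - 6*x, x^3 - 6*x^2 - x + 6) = x^2 - 5*x - 6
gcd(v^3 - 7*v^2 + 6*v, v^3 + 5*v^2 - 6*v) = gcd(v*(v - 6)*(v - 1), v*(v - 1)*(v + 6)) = v^2 - v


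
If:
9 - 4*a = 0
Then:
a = 9/4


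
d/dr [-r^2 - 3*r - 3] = -2*r - 3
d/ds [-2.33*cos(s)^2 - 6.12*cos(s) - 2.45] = (4.66*cos(s) + 6.12)*sin(s)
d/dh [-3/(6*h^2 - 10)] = 9*h/(3*h^2 - 5)^2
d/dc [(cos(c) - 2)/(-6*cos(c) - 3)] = 5*sin(c)/(3*(2*cos(c) + 1)^2)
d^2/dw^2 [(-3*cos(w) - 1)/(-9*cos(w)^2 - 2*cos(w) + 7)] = (-2187*(1 - cos(2*w))^2*cos(w)/4 - 135*(1 - cos(2*w))^2/2 + 676*cos(w) - 176*cos(2*w) - 1323*cos(3*w)/2 + 243*cos(5*w)/2 + 312)/((cos(w) + 1)^3*(9*cos(w) - 7)^3)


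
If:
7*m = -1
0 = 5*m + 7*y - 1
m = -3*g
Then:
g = 1/21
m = -1/7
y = 12/49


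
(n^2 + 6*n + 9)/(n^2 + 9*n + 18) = (n + 3)/(n + 6)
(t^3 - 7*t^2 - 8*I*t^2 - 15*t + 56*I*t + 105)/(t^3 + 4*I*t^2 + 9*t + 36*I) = (t^2 - t*(7 + 5*I) + 35*I)/(t^2 + 7*I*t - 12)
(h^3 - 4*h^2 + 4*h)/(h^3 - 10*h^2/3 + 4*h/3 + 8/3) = 3*h/(3*h + 2)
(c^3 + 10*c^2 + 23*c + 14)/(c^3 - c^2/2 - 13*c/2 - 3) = 2*(c^2 + 8*c + 7)/(2*c^2 - 5*c - 3)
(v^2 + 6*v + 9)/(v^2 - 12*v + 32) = (v^2 + 6*v + 9)/(v^2 - 12*v + 32)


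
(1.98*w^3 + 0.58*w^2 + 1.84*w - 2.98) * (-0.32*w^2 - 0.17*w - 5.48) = -0.6336*w^5 - 0.5222*w^4 - 11.5378*w^3 - 2.5376*w^2 - 9.5766*w + 16.3304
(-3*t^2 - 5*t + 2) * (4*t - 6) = -12*t^3 - 2*t^2 + 38*t - 12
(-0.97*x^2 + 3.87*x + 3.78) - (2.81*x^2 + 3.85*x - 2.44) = -3.78*x^2 + 0.02*x + 6.22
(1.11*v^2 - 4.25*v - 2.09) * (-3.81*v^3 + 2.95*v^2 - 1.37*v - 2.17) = -4.2291*v^5 + 19.467*v^4 - 6.0953*v^3 - 2.7517*v^2 + 12.0858*v + 4.5353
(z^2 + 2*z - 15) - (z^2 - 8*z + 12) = 10*z - 27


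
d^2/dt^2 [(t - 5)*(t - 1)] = 2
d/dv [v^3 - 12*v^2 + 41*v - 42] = 3*v^2 - 24*v + 41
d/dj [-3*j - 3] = -3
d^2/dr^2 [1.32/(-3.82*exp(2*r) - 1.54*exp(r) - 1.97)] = (-1.32*(7.64*exp(r) + 1.54)*(15.28*exp(r) + 3.08)*exp(r) + (20.1696*exp(r) + 2.0328)*(3.82*exp(2*r) + 1.54*exp(r) + 1.97))*exp(r)/(3.82*exp(2*r) + 1.54*exp(r) + 1.97)^3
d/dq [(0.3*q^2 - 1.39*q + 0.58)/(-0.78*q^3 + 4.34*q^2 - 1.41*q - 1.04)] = (0.234*q^4 - 2.1684*q^3 + 6.9668*q^2 - 5.6584*q + 2.2634)/(0.6084*q^6 - 6.7704*q^5 + 21.0352*q^4 - 10.6164*q^3 - 7.0391*q^2 + 2.9328*q + 1.0816)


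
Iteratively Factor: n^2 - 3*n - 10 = (n + 2)*(n - 5)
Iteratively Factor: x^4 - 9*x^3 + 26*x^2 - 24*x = (x)*(x^3 - 9*x^2 + 26*x - 24) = x*(x - 2)*(x^2 - 7*x + 12) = x*(x - 3)*(x - 2)*(x - 4)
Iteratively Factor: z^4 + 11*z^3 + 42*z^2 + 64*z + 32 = (z + 4)*(z^3 + 7*z^2 + 14*z + 8) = (z + 2)*(z + 4)*(z^2 + 5*z + 4) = (z + 1)*(z + 2)*(z + 4)*(z + 4)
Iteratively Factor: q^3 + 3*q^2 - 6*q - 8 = (q + 4)*(q^2 - q - 2) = (q - 2)*(q + 4)*(q + 1)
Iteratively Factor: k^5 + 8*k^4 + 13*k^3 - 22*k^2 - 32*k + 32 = (k + 4)*(k^4 + 4*k^3 - 3*k^2 - 10*k + 8) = (k + 2)*(k + 4)*(k^3 + 2*k^2 - 7*k + 4) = (k - 1)*(k + 2)*(k + 4)*(k^2 + 3*k - 4) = (k - 1)*(k + 2)*(k + 4)^2*(k - 1)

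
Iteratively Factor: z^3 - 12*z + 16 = (z - 2)*(z^2 + 2*z - 8) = (z - 2)^2*(z + 4)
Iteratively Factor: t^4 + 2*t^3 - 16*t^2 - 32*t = (t + 4)*(t^3 - 2*t^2 - 8*t) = t*(t + 4)*(t^2 - 2*t - 8) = t*(t + 2)*(t + 4)*(t - 4)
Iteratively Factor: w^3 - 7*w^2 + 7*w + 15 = (w - 3)*(w^2 - 4*w - 5) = (w - 5)*(w - 3)*(w + 1)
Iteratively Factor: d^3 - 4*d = (d + 2)*(d^2 - 2*d) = (d - 2)*(d + 2)*(d)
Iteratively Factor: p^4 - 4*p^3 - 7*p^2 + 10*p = (p - 1)*(p^3 - 3*p^2 - 10*p) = (p - 5)*(p - 1)*(p^2 + 2*p) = (p - 5)*(p - 1)*(p + 2)*(p)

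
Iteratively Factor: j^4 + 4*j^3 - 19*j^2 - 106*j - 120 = (j + 2)*(j^3 + 2*j^2 - 23*j - 60) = (j + 2)*(j + 4)*(j^2 - 2*j - 15) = (j - 5)*(j + 2)*(j + 4)*(j + 3)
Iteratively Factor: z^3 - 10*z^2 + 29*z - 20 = (z - 5)*(z^2 - 5*z + 4) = (z - 5)*(z - 1)*(z - 4)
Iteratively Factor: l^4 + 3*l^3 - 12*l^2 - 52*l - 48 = (l + 3)*(l^3 - 12*l - 16) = (l + 2)*(l + 3)*(l^2 - 2*l - 8) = (l - 4)*(l + 2)*(l + 3)*(l + 2)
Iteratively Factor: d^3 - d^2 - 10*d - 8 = (d + 2)*(d^2 - 3*d - 4) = (d + 1)*(d + 2)*(d - 4)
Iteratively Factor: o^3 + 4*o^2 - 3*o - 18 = (o + 3)*(o^2 + o - 6) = (o - 2)*(o + 3)*(o + 3)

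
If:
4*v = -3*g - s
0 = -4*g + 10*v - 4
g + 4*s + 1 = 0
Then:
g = -9/29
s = -5/29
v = 8/29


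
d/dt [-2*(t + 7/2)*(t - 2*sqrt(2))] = -4*t - 7 + 4*sqrt(2)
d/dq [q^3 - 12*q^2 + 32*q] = 3*q^2 - 24*q + 32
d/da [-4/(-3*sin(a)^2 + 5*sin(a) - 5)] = 4*(5 - 6*sin(a))*cos(a)/(3*sin(a)^2 - 5*sin(a) + 5)^2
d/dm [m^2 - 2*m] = 2*m - 2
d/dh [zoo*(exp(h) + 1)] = zoo*exp(h)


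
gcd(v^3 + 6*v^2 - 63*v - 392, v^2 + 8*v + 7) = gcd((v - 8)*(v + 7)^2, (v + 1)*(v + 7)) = v + 7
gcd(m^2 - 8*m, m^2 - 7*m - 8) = m - 8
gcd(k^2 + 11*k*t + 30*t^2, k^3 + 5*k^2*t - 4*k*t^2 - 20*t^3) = k + 5*t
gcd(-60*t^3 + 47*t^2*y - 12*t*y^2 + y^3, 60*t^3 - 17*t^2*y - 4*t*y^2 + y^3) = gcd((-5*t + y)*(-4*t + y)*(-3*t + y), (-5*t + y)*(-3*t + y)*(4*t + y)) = 15*t^2 - 8*t*y + y^2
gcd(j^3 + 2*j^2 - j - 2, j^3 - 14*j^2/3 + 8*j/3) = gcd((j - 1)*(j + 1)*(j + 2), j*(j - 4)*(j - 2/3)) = 1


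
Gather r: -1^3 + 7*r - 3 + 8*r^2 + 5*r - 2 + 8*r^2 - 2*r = 16*r^2 + 10*r - 6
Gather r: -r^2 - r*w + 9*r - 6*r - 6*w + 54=-r^2 + r*(3 - w) - 6*w + 54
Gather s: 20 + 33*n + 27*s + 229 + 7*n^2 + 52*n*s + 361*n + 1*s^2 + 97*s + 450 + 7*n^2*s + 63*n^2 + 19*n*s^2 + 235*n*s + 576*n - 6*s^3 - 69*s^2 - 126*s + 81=70*n^2 + 970*n - 6*s^3 + s^2*(19*n - 68) + s*(7*n^2 + 287*n - 2) + 780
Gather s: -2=-2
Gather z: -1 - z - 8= -z - 9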